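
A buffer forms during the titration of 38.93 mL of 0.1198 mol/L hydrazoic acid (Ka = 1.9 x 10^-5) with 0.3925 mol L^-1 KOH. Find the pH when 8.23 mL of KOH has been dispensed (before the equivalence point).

5.07

Initial n(HN3) = 0.1198 x 0.03893 = 0.004664 mol.
n(KOH) added = 0.3925 x 0.008230 = 0.003230 mol, converting that many moles of HN3 to N3-.
Remaining n(HN3) = 0.001434 mol; n(N3-) = 0.003230 mol.
By Henderson-Hasselbalch, pH = pKa + log([A^-]/[HA]) = 4.72 + log(0.003230/0.001434) = 4.72 + (+0.35) = 5.07.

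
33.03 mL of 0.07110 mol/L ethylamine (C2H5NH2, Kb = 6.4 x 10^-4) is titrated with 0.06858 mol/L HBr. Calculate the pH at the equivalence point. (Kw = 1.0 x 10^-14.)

n(C2H5NH2) = 0.07110 x 0.03303 = 0.002348 mol; V(HBr) at equivalence = 0.002348/0.06858 = 0.03424 L.
At equivalence the base is fully converted to C2H5NH3+; total volume = 0.06727 L, so [C2H5NH3+] = 0.002348/0.06727 = 0.03491 M.
Ka(C2H5NH3+) = Kw/Kb = 1.0e-14 / 6.4 x 10^-4 = 1.56e-11.
[H^+] = sqrt(Ka x [C2H5NH3+]) = sqrt(1.56e-11 x 0.03491) = 7.39e-7 M.
pH = -log(7.39e-7) = 6.13.

6.13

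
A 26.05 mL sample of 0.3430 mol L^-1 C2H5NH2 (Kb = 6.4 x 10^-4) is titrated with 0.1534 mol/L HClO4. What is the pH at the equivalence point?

n(C2H5NH2) = 0.3430 x 0.02605 = 0.008935 mol; V(HClO4) at equivalence = 0.008935/0.1534 = 0.05825 L.
At equivalence the base is fully converted to C2H5NH3+; total volume = 0.08430 L, so [C2H5NH3+] = 0.008935/0.08430 = 0.1060 M.
Ka(C2H5NH3+) = Kw/Kb = 1.0e-14 / 6.4 x 10^-4 = 1.56e-11.
[H^+] = sqrt(Ka x [C2H5NH3+]) = sqrt(1.56e-11 x 0.1060) = 1.29e-6 M.
pH = -log(1.29e-6) = 5.89.

5.89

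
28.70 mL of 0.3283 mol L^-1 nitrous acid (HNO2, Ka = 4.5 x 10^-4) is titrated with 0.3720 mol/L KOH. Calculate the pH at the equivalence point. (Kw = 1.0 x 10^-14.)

8.29

n(HNO2) = 0.3283 x 0.02870 = 0.009422 mol; V(KOH) at equivalence = 0.009422/0.3720 = 0.02533 L.
At equivalence all the acid is converted to NO2-; total volume = 0.02870 + 0.02533 = 0.05403 L, so [NO2-] = 0.009422/0.05403 = 0.1744 M.
Kb = Kw/Ka = 1.0e-14 / 4.5 x 10^-4 = 2.22e-11.
[OH^-] = sqrt(Kb x [NO2-]) = sqrt(2.22e-11 x 0.1744) = 1.97e-6 M.
pOH = 5.71, so pH = 14.00 - 5.71 = 8.29.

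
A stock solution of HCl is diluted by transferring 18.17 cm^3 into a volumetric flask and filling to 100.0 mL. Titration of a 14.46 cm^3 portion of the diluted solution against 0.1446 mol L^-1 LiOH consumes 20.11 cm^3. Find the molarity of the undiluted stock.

n(LiOH) = 0.1446 x 0.02011 = 0.002908 mol.
n(HCl) in the aliquot = 0.002908 mol.
[diluted HCl] = 0.002908 / 0.01446 = 0.2011 M.
Dilution factor = 100.0/18.17 = 5.504, so [stock] = 0.2011 x 5.504 = 1.11 M.

1.11 M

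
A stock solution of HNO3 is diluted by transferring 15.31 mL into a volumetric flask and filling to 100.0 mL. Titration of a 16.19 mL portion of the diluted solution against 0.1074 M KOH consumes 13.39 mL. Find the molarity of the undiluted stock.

n(KOH) = 0.1074 x 0.01339 = 0.001438 mol.
n(HNO3) in the aliquot = 0.001438 mol.
[diluted HNO3] = 0.001438 / 0.01619 = 0.08883 M.
Dilution factor = 100.0/15.31 = 6.532, so [stock] = 0.08883 x 6.532 = 0.580 M.

0.580 M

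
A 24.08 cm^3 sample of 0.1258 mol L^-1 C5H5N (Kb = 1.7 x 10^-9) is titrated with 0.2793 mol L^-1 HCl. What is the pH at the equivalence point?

n(C5H5N) = 0.1258 x 0.02408 = 0.003029 mol; V(HCl) at equivalence = 0.003029/0.2793 = 0.01085 L.
At equivalence the base is fully converted to C5H5NH+; total volume = 0.03493 L, so [C5H5NH+] = 0.003029/0.03493 = 0.08673 M.
Ka(C5H5NH+) = Kw/Kb = 1.0e-14 / 1.7 x 10^-9 = 5.88e-6.
[H^+] = sqrt(Ka x [C5H5NH+]) = sqrt(5.88e-6 x 0.08673) = 0.000714 M.
pH = -log(0.000714) = 3.15.

3.15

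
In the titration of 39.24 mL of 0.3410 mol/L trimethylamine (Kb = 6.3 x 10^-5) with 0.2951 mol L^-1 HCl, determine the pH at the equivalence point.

5.30

n((CH3)3N) = 0.3410 x 0.03924 = 0.01338 mol; V(HCl) at equivalence = 0.01338/0.2951 = 0.04534 L.
At equivalence the base is fully converted to (CH3)3NH+; total volume = 0.08458 L, so [(CH3)3NH+] = 0.01338/0.08458 = 0.1582 M.
Ka((CH3)3NH+) = Kw/Kb = 1.0e-14 / 6.3 x 10^-5 = 1.59e-10.
[H^+] = sqrt(Ka x [(CH3)3NH+]) = sqrt(1.59e-10 x 0.1582) = 5.01e-6 M.
pH = -log(5.01e-6) = 5.30.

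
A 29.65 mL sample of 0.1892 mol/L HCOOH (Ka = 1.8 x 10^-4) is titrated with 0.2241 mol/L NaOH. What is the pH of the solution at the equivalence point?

n(HCOOH) = 0.1892 x 0.02965 = 0.005610 mol; V(NaOH) at equivalence = 0.005610/0.2241 = 0.02503 L.
At equivalence all the acid is converted to HCOO-; total volume = 0.02965 + 0.02503 = 0.05468 L, so [HCOO-] = 0.005610/0.05468 = 0.1026 M.
Kb = Kw/Ka = 1.0e-14 / 1.8 x 10^-4 = 5.56e-11.
[OH^-] = sqrt(Kb x [HCOO-]) = sqrt(5.56e-11 x 0.1026) = 2.39e-6 M.
pOH = 5.62, so pH = 14.00 - 5.62 = 8.38.

8.38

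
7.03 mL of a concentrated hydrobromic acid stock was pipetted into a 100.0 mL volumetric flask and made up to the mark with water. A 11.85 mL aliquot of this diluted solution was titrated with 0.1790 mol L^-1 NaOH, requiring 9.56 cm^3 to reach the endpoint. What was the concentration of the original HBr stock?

n(NaOH) = 0.1790 x 0.009560 = 0.001711 mol.
n(HBr) in the aliquot = 0.001711 mol.
[diluted HBr] = 0.001711 / 0.01185 = 0.1444 M.
Dilution factor = 100.0/7.030 = 14.22, so [stock] = 0.1444 x 14.22 = 2.05 M.

2.05 M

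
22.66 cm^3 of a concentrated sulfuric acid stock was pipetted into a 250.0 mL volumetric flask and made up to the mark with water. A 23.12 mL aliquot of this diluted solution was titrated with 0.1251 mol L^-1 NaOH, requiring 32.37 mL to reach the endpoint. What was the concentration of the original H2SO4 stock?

n(NaOH) = 0.1251 x 0.03237 = 0.004049 mol.
n(H2SO4) in the aliquot = 0.004049 x 1/2 = 0.002025 mol.
[diluted H2SO4] = 0.002025 / 0.02312 = 0.08758 M.
Dilution factor = 250.0/22.66 = 11.03, so [stock] = 0.08758 x 11.03 = 0.966 M.

0.966 M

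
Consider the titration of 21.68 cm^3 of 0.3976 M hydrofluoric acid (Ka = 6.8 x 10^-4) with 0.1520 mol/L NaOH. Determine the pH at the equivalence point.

n(HF) = 0.3976 x 0.02168 = 0.008620 mol; V(NaOH) at equivalence = 0.008620/0.1520 = 0.05671 L.
At equivalence all the acid is converted to F-; total volume = 0.02168 + 0.05671 = 0.07839 L, so [F-] = 0.008620/0.07839 = 0.1100 M.
Kb = Kw/Ka = 1.0e-14 / 6.8 x 10^-4 = 1.47e-11.
[OH^-] = sqrt(Kb x [F-]) = sqrt(1.47e-11 x 0.1100) = 1.27e-6 M.
pOH = 5.90, so pH = 14.00 - 5.90 = 8.10.

8.10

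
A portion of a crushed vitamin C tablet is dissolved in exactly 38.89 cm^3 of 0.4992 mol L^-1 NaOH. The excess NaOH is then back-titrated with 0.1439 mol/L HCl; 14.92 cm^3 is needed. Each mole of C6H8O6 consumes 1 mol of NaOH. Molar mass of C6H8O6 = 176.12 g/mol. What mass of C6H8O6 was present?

3.04 g

Total n(NaOH) added = 0.4992 x 0.03889 = 0.01941 mol.
n(HCl) used = 0.1439 x 0.01492 = 0.002147 mol, which equals the excess n(NaOH).
So n(NaOH) consumed by the sample = 0.01941 - 0.002147 = 0.01727 mol.
n(C6H8O6) = 0.01727 / 1 = 0.01727 mol.
mass = 0.01727 mol x 176.12 g/mol = 3.04 g.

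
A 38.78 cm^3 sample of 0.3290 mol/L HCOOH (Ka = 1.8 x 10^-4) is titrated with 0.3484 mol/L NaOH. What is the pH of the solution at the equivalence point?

8.49

n(HCOOH) = 0.3290 x 0.03878 = 0.01276 mol; V(NaOH) at equivalence = 0.01276/0.3484 = 0.03662 L.
At equivalence all the acid is converted to HCOO-; total volume = 0.03878 + 0.03662 = 0.07540 L, so [HCOO-] = 0.01276/0.07540 = 0.1692 M.
Kb = Kw/Ka = 1.0e-14 / 1.8 x 10^-4 = 5.56e-11.
[OH^-] = sqrt(Kb x [HCOO-]) = sqrt(5.56e-11 x 0.1692) = 3.07e-6 M.
pOH = 5.51, so pH = 14.00 - 5.51 = 8.49.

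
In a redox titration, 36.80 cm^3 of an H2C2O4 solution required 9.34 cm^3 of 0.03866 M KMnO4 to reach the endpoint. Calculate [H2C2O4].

0.0245 M

n(KMnO4) = 0.03866 x 0.009340 = 0.0003611 mol.
From the balanced equation, 2 mol KMnO4 reacts with 5 mol H2C2O4, so n(H2C2O4) = 0.0003611 x 5/2 = 0.0009027 mol.
[H2C2O4] = 0.0009027 / 0.03680 L = 0.0245 M.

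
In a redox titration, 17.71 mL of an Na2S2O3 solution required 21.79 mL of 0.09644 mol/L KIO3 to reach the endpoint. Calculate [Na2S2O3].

n(KIO3) = 0.09644 x 0.02179 = 0.002101 mol.
From the balanced equation, 1 mol KIO3 reacts with 6 mol Na2S2O3, so n(Na2S2O3) = 0.002101 x 6/1 = 0.01261 mol.
[Na2S2O3] = 0.01261 / 0.01771 L = 0.712 M.

0.712 M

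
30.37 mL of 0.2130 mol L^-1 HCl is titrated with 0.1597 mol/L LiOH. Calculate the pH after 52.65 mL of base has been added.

12.37

n(acid) = 0.2130 x 0.03037 = 0.006469 mol; n(LiOH) added = 0.1597 x 0.05265 = 0.008408 mol.
Base is in excess by 0.008408 - 0.006469 = 0.001939 mol in a total volume of 0.08302 L.
[OH^-] = 0.001939/0.08302 = 0.02336 M, so pOH = 1.63 and pH = 14.00 - 1.63 = 12.37.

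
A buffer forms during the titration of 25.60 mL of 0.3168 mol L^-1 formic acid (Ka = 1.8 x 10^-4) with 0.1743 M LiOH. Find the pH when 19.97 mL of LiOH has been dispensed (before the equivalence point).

Initial n(HCOOH) = 0.3168 x 0.02560 = 0.008110 mol.
n(LiOH) added = 0.1743 x 0.01997 = 0.003481 mol, converting that many moles of HCOOH to HCOO-.
Remaining n(HCOOH) = 0.004629 mol; n(HCOO-) = 0.003481 mol.
By Henderson-Hasselbalch, pH = pKa + log([A^-]/[HA]) = 3.74 + log(0.003481/0.004629) = 3.74 + (-0.12) = 3.62.

3.62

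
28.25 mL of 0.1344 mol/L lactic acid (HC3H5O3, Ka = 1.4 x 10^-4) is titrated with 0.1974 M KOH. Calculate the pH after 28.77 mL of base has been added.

12.52

n(acid) = 0.1344 x 0.02825 = 0.003797 mol; n(KOH) added = 0.1974 x 0.02877 = 0.005679 mol.
Base is in excess by 0.005679 - 0.003797 = 0.001882 mol in a total volume of 0.05702 L.
[OH^-] = 0.001882/0.05702 = 0.03301 M, so pOH = 1.48 and pH = 14.00 - 1.48 = 12.52.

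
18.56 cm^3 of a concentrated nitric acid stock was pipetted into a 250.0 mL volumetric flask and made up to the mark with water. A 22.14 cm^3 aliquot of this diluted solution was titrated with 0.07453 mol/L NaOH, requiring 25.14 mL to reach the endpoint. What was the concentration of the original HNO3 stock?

n(NaOH) = 0.07453 x 0.02514 = 0.001874 mol.
n(HNO3) in the aliquot = 0.001874 mol.
[diluted HNO3] = 0.001874 / 0.02214 = 0.08463 M.
Dilution factor = 250.0/18.56 = 13.47, so [stock] = 0.08463 x 13.47 = 1.14 M.

1.14 M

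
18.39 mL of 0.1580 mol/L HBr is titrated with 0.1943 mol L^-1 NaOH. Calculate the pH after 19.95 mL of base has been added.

n(acid) = 0.1580 x 0.01839 = 0.002906 mol; n(NaOH) added = 0.1943 x 0.01995 = 0.003876 mol.
Base is in excess by 0.003876 - 0.002906 = 0.0009707 mol in a total volume of 0.03834 L.
[OH^-] = 0.0009707/0.03834 = 0.02532 M, so pOH = 1.60 and pH = 14.00 - 1.60 = 12.40.

12.40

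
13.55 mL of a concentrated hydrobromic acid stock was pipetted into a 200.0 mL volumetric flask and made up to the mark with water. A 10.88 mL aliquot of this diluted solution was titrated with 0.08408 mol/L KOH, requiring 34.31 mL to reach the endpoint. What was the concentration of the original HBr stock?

3.91 M

n(KOH) = 0.08408 x 0.03431 = 0.002885 mol.
n(HBr) in the aliquot = 0.002885 mol.
[diluted HBr] = 0.002885 / 0.01088 = 0.2651 M.
Dilution factor = 200.0/13.55 = 14.76, so [stock] = 0.2651 x 14.76 = 3.91 M.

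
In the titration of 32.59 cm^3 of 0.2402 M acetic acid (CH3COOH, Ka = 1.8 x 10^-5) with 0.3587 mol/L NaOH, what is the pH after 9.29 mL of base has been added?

Initial n(CH3COOH) = 0.2402 x 0.03259 = 0.007828 mol.
n(NaOH) added = 0.3587 x 0.009290 = 0.003332 mol, converting that many moles of CH3COOH to CH3COO-.
Remaining n(CH3COOH) = 0.004496 mol; n(CH3COO-) = 0.003332 mol.
By Henderson-Hasselbalch, pH = pKa + log([A^-]/[HA]) = 4.74 + log(0.003332/0.004496) = 4.74 + (-0.13) = 4.61.

4.61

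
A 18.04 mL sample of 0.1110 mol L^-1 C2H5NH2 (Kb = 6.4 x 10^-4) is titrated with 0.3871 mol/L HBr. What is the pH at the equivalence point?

n(C2H5NH2) = 0.1110 x 0.01804 = 0.002002 mol; V(HBr) at equivalence = 0.002002/0.3871 = 0.005173 L.
At equivalence the base is fully converted to C2H5NH3+; total volume = 0.02321 L, so [C2H5NH3+] = 0.002002/0.02321 = 0.08626 M.
Ka(C2H5NH3+) = Kw/Kb = 1.0e-14 / 6.4 x 10^-4 = 1.56e-11.
[H^+] = sqrt(Ka x [C2H5NH3+]) = sqrt(1.56e-11 x 0.08626) = 1.16e-6 M.
pH = -log(1.16e-6) = 5.94.

5.94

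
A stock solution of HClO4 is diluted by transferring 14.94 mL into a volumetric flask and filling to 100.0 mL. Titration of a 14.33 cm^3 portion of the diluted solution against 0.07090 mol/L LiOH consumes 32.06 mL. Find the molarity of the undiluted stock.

1.06 M

n(LiOH) = 0.07090 x 0.03206 = 0.002273 mol.
n(HClO4) in the aliquot = 0.002273 mol.
[diluted HClO4] = 0.002273 / 0.01433 = 0.1586 M.
Dilution factor = 100.0/14.94 = 6.693, so [stock] = 0.1586 x 6.693 = 1.06 M.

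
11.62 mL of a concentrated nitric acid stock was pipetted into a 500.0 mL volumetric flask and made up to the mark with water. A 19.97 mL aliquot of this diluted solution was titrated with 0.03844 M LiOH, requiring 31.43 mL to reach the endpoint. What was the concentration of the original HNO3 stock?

n(LiOH) = 0.03844 x 0.03143 = 0.001208 mol.
n(HNO3) in the aliquot = 0.001208 mol.
[diluted HNO3] = 0.001208 / 0.01997 = 0.06050 M.
Dilution factor = 500.0/11.62 = 43.03, so [stock] = 0.06050 x 43.03 = 2.60 M.

2.60 M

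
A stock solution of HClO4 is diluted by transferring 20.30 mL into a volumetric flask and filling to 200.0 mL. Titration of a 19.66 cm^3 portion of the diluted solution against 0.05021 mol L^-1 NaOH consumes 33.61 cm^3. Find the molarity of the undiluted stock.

0.846 M

n(NaOH) = 0.05021 x 0.03361 = 0.001688 mol.
n(HClO4) in the aliquot = 0.001688 mol.
[diluted HClO4] = 0.001688 / 0.01966 = 0.08584 M.
Dilution factor = 200.0/20.30 = 9.852, so [stock] = 0.08584 x 9.852 = 0.846 M.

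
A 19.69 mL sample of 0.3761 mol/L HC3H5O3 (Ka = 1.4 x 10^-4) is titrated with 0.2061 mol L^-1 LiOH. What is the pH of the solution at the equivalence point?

8.49

n(HC3H5O3) = 0.3761 x 0.01969 = 0.007405 mol; V(LiOH) at equivalence = 0.007405/0.2061 = 0.03593 L.
At equivalence all the acid is converted to C3H5O3-; total volume = 0.01969 + 0.03593 = 0.05562 L, so [C3H5O3-] = 0.007405/0.05562 = 0.1331 M.
Kb = Kw/Ka = 1.0e-14 / 1.4 x 10^-4 = 7.14e-11.
[OH^-] = sqrt(Kb x [C3H5O3-]) = sqrt(7.14e-11 x 0.1331) = 3.08e-6 M.
pOH = 5.51, so pH = 14.00 - 5.51 = 8.49.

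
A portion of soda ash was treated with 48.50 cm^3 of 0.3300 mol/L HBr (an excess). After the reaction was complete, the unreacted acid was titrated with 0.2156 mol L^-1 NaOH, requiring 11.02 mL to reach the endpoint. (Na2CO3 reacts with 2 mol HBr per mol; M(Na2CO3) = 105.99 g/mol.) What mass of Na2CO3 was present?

Total n(HBr) added = 0.3300 x 0.04850 = 0.01600 mol.
n(NaOH) used = 0.2156 x 0.01102 = 0.002376 mol, which equals the excess n(HBr).
So n(HBr) consumed by the sample = 0.01600 - 0.002376 = 0.01363 mol.
n(Na2CO3) = 0.01363 / 2 = 0.006815 mol.
mass = 0.006815 mol x 105.99 g/mol = 0.722 g.

0.722 g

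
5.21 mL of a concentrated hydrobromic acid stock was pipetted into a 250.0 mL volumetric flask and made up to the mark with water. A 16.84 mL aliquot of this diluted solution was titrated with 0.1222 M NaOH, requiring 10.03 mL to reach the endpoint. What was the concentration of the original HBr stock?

n(NaOH) = 0.1222 x 0.01003 = 0.001226 mol.
n(HBr) in the aliquot = 0.001226 mol.
[diluted HBr] = 0.001226 / 0.01684 = 0.07278 M.
Dilution factor = 250.0/5.210 = 47.98, so [stock] = 0.07278 x 47.98 = 3.49 M.

3.49 M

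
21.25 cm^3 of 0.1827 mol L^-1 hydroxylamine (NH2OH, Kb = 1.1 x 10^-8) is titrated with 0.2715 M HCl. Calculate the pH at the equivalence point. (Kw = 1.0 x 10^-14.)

3.50

n(NH2OH) = 0.1827 x 0.02125 = 0.003882 mol; V(HCl) at equivalence = 0.003882/0.2715 = 0.01430 L.
At equivalence the base is fully converted to NH3OH+; total volume = 0.03555 L, so [NH3OH+] = 0.003882/0.03555 = 0.1092 M.
Ka(NH3OH+) = Kw/Kb = 1.0e-14 / 1.1 x 10^-8 = 9.09e-7.
[H^+] = sqrt(Ka x [NH3OH+]) = sqrt(9.09e-7 x 0.1092) = 0.000315 M.
pH = -log(0.000315) = 3.50.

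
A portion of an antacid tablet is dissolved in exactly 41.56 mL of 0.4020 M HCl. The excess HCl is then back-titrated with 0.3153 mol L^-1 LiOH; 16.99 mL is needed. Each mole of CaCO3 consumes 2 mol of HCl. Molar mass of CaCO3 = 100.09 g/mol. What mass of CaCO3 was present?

0.568 g

Total n(HCl) added = 0.4020 x 0.04156 = 0.01671 mol.
n(LiOH) used = 0.3153 x 0.01699 = 0.005357 mol, which equals the excess n(HCl).
So n(HCl) consumed by the sample = 0.01671 - 0.005357 = 0.01135 mol.
n(CaCO3) = 0.01135 / 2 = 0.005675 mol.
mass = 0.005675 mol x 100.09 g/mol = 0.568 g.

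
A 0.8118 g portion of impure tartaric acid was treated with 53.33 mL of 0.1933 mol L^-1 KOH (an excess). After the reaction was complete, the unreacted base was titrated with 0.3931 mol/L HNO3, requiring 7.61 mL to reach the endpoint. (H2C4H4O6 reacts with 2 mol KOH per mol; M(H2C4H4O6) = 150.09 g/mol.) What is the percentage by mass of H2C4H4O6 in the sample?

Total n(KOH) added = 0.1933 x 0.05333 = 0.01031 mol.
n(HNO3) used = 0.3931 x 0.007610 = 0.002991 mol, which equals the excess n(KOH).
So n(KOH) consumed by the sample = 0.01031 - 0.002991 = 0.007317 mol.
n(H2C4H4O6) = 0.007317 / 2 = 0.003659 mol.
mass H2C4H4O6 = 0.003659 x 150.09 = 0.5491 g, so %H2C4H4O6 = 0.5491/0.8118 x 100 = 67.6%.

67.6%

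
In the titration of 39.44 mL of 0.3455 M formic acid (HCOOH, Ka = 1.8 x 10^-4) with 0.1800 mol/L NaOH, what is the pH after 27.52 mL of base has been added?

Initial n(HCOOH) = 0.3455 x 0.03944 = 0.01363 mol.
n(NaOH) added = 0.1800 x 0.02752 = 0.004954 mol, converting that many moles of HCOOH to HCOO-.
Remaining n(HCOOH) = 0.008673 mol; n(HCOO-) = 0.004954 mol.
By Henderson-Hasselbalch, pH = pKa + log([A^-]/[HA]) = 3.74 + log(0.004954/0.008673) = 3.74 + (-0.24) = 3.50.

3.50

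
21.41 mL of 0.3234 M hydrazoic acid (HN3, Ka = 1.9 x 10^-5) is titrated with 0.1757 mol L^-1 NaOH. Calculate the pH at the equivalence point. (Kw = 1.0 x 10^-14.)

n(HN3) = 0.3234 x 0.02141 = 0.006924 mol; V(NaOH) at equivalence = 0.006924/0.1757 = 0.03941 L.
At equivalence all the acid is converted to N3-; total volume = 0.02141 + 0.03941 = 0.06082 L, so [N3-] = 0.006924/0.06082 = 0.1138 M.
Kb = Kw/Ka = 1.0e-14 / 1.9 x 10^-5 = 5.26e-10.
[OH^-] = sqrt(Kb x [N3-]) = sqrt(5.26e-10 x 0.1138) = 7.74e-6 M.
pOH = 5.11, so pH = 14.00 - 5.11 = 8.89.

8.89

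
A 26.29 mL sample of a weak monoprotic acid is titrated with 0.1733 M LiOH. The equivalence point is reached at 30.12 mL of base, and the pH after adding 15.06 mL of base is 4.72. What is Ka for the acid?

1.9 x 10^-5

15.06 mL is half of the equivalence volume, so this is the half-equivalence point where [HA] = [A^-].
At half-equivalence pH = pKa, so pKa = 4.72.
Ka = 10^(-4.72) = 1.9 x 10^-5.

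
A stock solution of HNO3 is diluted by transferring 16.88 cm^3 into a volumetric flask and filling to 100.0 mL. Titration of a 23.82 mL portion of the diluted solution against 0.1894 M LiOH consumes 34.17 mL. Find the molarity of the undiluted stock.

1.61 M

n(LiOH) = 0.1894 x 0.03417 = 0.006472 mol.
n(HNO3) in the aliquot = 0.006472 mol.
[diluted HNO3] = 0.006472 / 0.02382 = 0.2717 M.
Dilution factor = 100.0/16.88 = 5.924, so [stock] = 0.2717 x 5.924 = 1.61 M.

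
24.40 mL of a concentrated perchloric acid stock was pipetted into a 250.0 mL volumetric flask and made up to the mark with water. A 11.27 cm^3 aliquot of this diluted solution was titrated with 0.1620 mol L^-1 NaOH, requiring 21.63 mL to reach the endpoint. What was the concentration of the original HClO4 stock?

n(NaOH) = 0.1620 x 0.02163 = 0.003504 mol.
n(HClO4) in the aliquot = 0.003504 mol.
[diluted HClO4] = 0.003504 / 0.01127 = 0.3109 M.
Dilution factor = 250.0/24.40 = 10.25, so [stock] = 0.3109 x 10.25 = 3.19 M.

3.19 M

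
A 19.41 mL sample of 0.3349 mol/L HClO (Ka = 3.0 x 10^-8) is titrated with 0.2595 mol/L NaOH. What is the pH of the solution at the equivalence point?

10.34

n(HClO) = 0.3349 x 0.01941 = 0.006500 mol; V(NaOH) at equivalence = 0.006500/0.2595 = 0.02505 L.
At equivalence all the acid is converted to ClO-; total volume = 0.01941 + 0.02505 = 0.04446 L, so [ClO-] = 0.006500/0.04446 = 0.1462 M.
Kb = Kw/Ka = 1.0e-14 / 3.0 x 10^-8 = 3.33e-7.
[OH^-] = sqrt(Kb x [ClO-]) = sqrt(3.33e-7 x 0.1462) = 0.000221 M.
pOH = 3.66, so pH = 14.00 - 3.66 = 10.34.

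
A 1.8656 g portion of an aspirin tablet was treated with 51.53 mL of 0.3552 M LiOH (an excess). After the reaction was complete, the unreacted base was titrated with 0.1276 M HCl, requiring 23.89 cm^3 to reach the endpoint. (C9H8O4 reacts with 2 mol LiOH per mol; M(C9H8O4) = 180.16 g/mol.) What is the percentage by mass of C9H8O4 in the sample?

Total n(LiOH) added = 0.3552 x 0.05153 = 0.01830 mol.
n(HCl) used = 0.1276 x 0.02389 = 0.003048 mol, which equals the excess n(LiOH).
So n(LiOH) consumed by the sample = 0.01830 - 0.003048 = 0.01526 mol.
n(C9H8O4) = 0.01526 / 2 = 0.007628 mol.
mass C9H8O4 = 0.007628 x 180.16 = 1.374 g, so %C9H8O4 = 1.374/1.8656 x 100 = 73.7%.

73.7%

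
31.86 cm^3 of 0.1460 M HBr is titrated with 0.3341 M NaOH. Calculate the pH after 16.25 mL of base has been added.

12.21

n(acid) = 0.1460 x 0.03186 = 0.004652 mol; n(NaOH) added = 0.3341 x 0.01625 = 0.005429 mol.
Base is in excess by 0.005429 - 0.004652 = 0.0007776 mol in a total volume of 0.04811 L.
[OH^-] = 0.0007776/0.04811 = 0.01616 M, so pOH = 1.79 and pH = 14.00 - 1.79 = 12.21.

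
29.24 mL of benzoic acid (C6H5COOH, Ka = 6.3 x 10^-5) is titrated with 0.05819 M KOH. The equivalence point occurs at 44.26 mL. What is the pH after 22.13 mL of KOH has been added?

4.20

22.13 mL is exactly half the equivalence volume (44.26/2), i.e. the half-equivalence point.
There, n(HA) = n(A^-), so pH = pKa = -log(6.3 x 10^-5) = 4.20.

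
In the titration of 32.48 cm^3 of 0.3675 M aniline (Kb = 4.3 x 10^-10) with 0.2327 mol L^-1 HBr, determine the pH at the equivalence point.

2.74

n(C6H5NH2) = 0.3675 x 0.03248 = 0.01194 mol; V(HBr) at equivalence = 0.01194/0.2327 = 0.05130 L.
At equivalence the base is fully converted to C6H5NH3+; total volume = 0.08378 L, so [C6H5NH3+] = 0.01194/0.08378 = 0.1425 M.
Ka(C6H5NH3+) = Kw/Kb = 1.0e-14 / 4.3 x 10^-10 = 2.33e-5.
[H^+] = sqrt(Ka x [C6H5NH3+]) = sqrt(2.33e-5 x 0.1425) = 0.00182 M.
pH = -log(0.00182) = 2.74.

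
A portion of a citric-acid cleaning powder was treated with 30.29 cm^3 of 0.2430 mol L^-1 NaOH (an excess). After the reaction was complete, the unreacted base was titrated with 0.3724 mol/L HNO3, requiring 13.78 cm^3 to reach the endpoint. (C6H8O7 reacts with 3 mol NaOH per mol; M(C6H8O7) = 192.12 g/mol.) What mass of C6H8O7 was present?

0.143 g

Total n(NaOH) added = 0.2430 x 0.03029 = 0.007360 mol.
n(HNO3) used = 0.3724 x 0.01378 = 0.005132 mol, which equals the excess n(NaOH).
So n(NaOH) consumed by the sample = 0.007360 - 0.005132 = 0.002229 mol.
n(C6H8O7) = 0.002229 / 3 = 0.0007429 mol.
mass = 0.0007429 mol x 192.12 g/mol = 0.143 g.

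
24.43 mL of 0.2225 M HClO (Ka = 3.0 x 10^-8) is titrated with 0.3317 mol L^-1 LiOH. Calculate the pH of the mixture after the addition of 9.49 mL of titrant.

7.66

Initial n(HClO) = 0.2225 x 0.02443 = 0.005436 mol.
n(LiOH) added = 0.3317 x 0.009490 = 0.003148 mol, converting that many moles of HClO to ClO-.
Remaining n(HClO) = 0.002288 mol; n(ClO-) = 0.003148 mol.
By Henderson-Hasselbalch, pH = pKa + log([A^-]/[HA]) = 7.52 + log(0.003148/0.002288) = 7.52 + (+0.14) = 7.66.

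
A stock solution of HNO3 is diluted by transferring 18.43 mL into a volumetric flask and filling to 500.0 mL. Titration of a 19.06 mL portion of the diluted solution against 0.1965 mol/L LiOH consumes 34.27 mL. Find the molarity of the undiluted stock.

n(LiOH) = 0.1965 x 0.03427 = 0.006734 mol.
n(HNO3) in the aliquot = 0.006734 mol.
[diluted HNO3] = 0.006734 / 0.01906 = 0.3533 M.
Dilution factor = 500.0/18.43 = 27.13, so [stock] = 0.3533 x 27.13 = 9.59 M.

9.59 M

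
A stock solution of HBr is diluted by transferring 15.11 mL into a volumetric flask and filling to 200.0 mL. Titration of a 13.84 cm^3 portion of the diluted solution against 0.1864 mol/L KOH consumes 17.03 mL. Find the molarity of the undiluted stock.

n(KOH) = 0.1864 x 0.01703 = 0.003174 mol.
n(HBr) in the aliquot = 0.003174 mol.
[diluted HBr] = 0.003174 / 0.01384 = 0.2294 M.
Dilution factor = 200.0/15.11 = 13.24, so [stock] = 0.2294 x 13.24 = 3.04 M.

3.04 M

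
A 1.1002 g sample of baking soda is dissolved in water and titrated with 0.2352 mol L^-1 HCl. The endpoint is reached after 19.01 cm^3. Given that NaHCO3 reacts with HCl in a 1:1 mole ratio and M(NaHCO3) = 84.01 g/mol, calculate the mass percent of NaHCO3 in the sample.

34.1%

n(HCl) = 0.2352 x 0.01901 = 0.004471 mol.
n(NaHCO3) = 0.004471 / 1 = 0.004471 mol.
mass of NaHCO3 = 0.004471 x 84.01 = 0.3756 g.
% purity = 0.3756 / 1.1002 x 100 = 34.1%.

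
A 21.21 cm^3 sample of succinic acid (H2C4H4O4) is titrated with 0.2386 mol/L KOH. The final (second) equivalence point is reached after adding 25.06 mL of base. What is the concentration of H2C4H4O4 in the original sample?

0.141 M

n(KOH) = 0.2386 x 0.02506 = 0.005979 mol.
At the final (second) equivalence point, 2 mol OH^- react per mol H2C4H4O4, so n(H2C4H4O4) = 0.005979 / 2 = 0.002990 mol.
[H2C4H4O4] = 0.002990 / 0.02121 L = 0.141 M.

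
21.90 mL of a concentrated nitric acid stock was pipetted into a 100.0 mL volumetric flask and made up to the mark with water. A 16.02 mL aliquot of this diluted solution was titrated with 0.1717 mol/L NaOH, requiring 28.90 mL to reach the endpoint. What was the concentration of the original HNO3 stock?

n(NaOH) = 0.1717 x 0.02890 = 0.004962 mol.
n(HNO3) in the aliquot = 0.004962 mol.
[diluted HNO3] = 0.004962 / 0.01602 = 0.3097 M.
Dilution factor = 100.0/21.90 = 4.566, so [stock] = 0.3097 x 4.566 = 1.41 M.

1.41 M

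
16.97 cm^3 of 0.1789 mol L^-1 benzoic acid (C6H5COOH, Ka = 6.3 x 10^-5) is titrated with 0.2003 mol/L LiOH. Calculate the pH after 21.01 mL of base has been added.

n(acid) = 0.1789 x 0.01697 = 0.003036 mol; n(LiOH) added = 0.2003 x 0.02101 = 0.004208 mol.
Base is in excess by 0.004208 - 0.003036 = 0.001172 mol in a total volume of 0.03798 L.
[OH^-] = 0.001172/0.03798 = 0.03087 M, so pOH = 1.51 and pH = 14.00 - 1.51 = 12.49.

12.49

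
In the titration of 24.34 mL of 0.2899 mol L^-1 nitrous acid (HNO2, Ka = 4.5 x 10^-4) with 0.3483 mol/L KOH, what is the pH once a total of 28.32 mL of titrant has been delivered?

n(acid) = 0.2899 x 0.02434 = 0.007056 mol; n(KOH) added = 0.3483 x 0.02832 = 0.009864 mol.
Base is in excess by 0.009864 - 0.007056 = 0.002808 mol in a total volume of 0.05266 L.
[OH^-] = 0.002808/0.05266 = 0.05332 M, so pOH = 1.27 and pH = 14.00 - 1.27 = 12.73.

12.73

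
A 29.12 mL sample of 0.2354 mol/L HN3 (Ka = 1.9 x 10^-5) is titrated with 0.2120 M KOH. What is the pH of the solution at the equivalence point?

n(HN3) = 0.2354 x 0.02912 = 0.006855 mol; V(KOH) at equivalence = 0.006855/0.2120 = 0.03233 L.
At equivalence all the acid is converted to N3-; total volume = 0.02912 + 0.03233 = 0.06145 L, so [N3-] = 0.006855/0.06145 = 0.1115 M.
Kb = Kw/Ka = 1.0e-14 / 1.9 x 10^-5 = 5.26e-10.
[OH^-] = sqrt(Kb x [N3-]) = sqrt(5.26e-10 x 0.1115) = 7.66e-6 M.
pOH = 5.12, so pH = 14.00 - 5.12 = 8.88.

8.88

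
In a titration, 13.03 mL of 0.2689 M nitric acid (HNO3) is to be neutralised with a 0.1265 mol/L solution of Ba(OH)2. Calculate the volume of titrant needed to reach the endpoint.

n(HNO3) = 0.2689 mol/L x 0.01303 L = 0.003504 mol.
The neutralisation is 2 HNO3 : 1 Ba(OH)2, so n(Ba(OH)2) = 0.003504 x 1/2 = 0.001752 mol.
V(Ba(OH)2) = 0.001752 / 0.1265 = 0.01385 L = 13.8 mL.

13.8 mL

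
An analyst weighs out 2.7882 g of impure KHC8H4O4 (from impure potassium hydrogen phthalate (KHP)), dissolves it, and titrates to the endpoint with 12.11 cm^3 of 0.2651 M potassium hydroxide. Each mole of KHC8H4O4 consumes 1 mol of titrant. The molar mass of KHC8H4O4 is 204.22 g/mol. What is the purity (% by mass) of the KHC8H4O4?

n(KOH) = 0.2651 x 0.01211 = 0.003210 mol.
n(KHC8H4O4) = 0.003210 / 1 = 0.003210 mol.
mass of KHC8H4O4 = 0.003210 x 204.22 = 0.6556 g.
% purity = 0.6556 / 2.7882 x 100 = 23.5%.

23.5%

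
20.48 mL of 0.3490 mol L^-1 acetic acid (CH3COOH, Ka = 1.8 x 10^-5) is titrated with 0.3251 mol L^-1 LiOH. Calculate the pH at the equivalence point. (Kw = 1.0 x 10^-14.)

8.99

n(CH3COOH) = 0.3490 x 0.02048 = 0.007148 mol; V(LiOH) at equivalence = 0.007148/0.3251 = 0.02199 L.
At equivalence all the acid is converted to CH3COO-; total volume = 0.02048 + 0.02199 = 0.04247 L, so [CH3COO-] = 0.007148/0.04247 = 0.1683 M.
Kb = Kw/Ka = 1.0e-14 / 1.8 x 10^-5 = 5.56e-10.
[OH^-] = sqrt(Kb x [CH3COO-]) = sqrt(5.56e-10 x 0.1683) = 9.67e-6 M.
pOH = 5.01, so pH = 14.00 - 5.01 = 8.99.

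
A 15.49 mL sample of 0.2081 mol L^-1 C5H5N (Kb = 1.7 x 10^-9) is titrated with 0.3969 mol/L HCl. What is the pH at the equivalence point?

3.05

n(C5H5N) = 0.2081 x 0.01549 = 0.003223 mol; V(HCl) at equivalence = 0.003223/0.3969 = 0.008122 L.
At equivalence the base is fully converted to C5H5NH+; total volume = 0.02361 L, so [C5H5NH+] = 0.003223/0.02361 = 0.1365 M.
Ka(C5H5NH+) = Kw/Kb = 1.0e-14 / 1.7 x 10^-9 = 5.88e-6.
[H^+] = sqrt(Ka x [C5H5NH+]) = sqrt(5.88e-6 x 0.1365) = 0.000896 M.
pH = -log(0.000896) = 3.05.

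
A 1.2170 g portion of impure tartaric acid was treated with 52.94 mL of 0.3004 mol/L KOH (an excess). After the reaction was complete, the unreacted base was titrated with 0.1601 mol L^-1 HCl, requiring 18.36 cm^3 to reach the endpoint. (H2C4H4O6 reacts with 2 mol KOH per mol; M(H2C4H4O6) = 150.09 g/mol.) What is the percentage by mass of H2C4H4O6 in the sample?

79.9%

Total n(KOH) added = 0.3004 x 0.05294 = 0.01590 mol.
n(HCl) used = 0.1601 x 0.01836 = 0.002939 mol, which equals the excess n(KOH).
So n(KOH) consumed by the sample = 0.01590 - 0.002939 = 0.01296 mol.
n(H2C4H4O6) = 0.01296 / 2 = 0.006482 mol.
mass H2C4H4O6 = 0.006482 x 150.09 = 0.9729 g, so %H2C4H4O6 = 0.9729/1.2170 x 100 = 79.9%.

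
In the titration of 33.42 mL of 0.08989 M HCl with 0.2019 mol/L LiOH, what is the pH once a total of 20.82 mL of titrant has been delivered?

12.34

n(acid) = 0.08989 x 0.03342 = 0.003004 mol; n(LiOH) added = 0.2019 x 0.02082 = 0.004204 mol.
Base is in excess by 0.004204 - 0.003004 = 0.001199 mol in a total volume of 0.05424 L.
[OH^-] = 0.001199/0.05424 = 0.02211 M, so pOH = 1.66 and pH = 14.00 - 1.66 = 12.34.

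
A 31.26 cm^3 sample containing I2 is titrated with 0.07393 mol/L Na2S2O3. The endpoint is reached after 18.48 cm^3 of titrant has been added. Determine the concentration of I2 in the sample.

0.0219 M

n(Na2S2O3) = 0.07393 x 0.01848 = 0.001366 mol.
From the balanced equation, 2 mol Na2S2O3 reacts with 1 mol I2, so n(I2) = 0.001366 x 1/2 = 0.0006831 mol.
[I2] = 0.0006831 / 0.03126 L = 0.0219 M.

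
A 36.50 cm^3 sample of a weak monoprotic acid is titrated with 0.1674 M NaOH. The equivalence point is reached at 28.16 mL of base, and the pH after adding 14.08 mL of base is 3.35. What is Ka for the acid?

4.5 x 10^-4

14.08 mL is half of the equivalence volume, so this is the half-equivalence point where [HA] = [A^-].
At half-equivalence pH = pKa, so pKa = 3.35.
Ka = 10^(-3.35) = 4.5 x 10^-4.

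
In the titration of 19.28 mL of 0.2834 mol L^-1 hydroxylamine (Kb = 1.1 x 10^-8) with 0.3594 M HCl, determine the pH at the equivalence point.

n(NH2OH) = 0.2834 x 0.01928 = 0.005464 mol; V(HCl) at equivalence = 0.005464/0.3594 = 0.01520 L.
At equivalence the base is fully converted to NH3OH+; total volume = 0.03448 L, so [NH3OH+] = 0.005464/0.03448 = 0.1585 M.
Ka(NH3OH+) = Kw/Kb = 1.0e-14 / 1.1 x 10^-8 = 9.09e-7.
[H^+] = sqrt(Ka x [NH3OH+]) = sqrt(9.09e-7 x 0.1585) = 0.000380 M.
pH = -log(0.000380) = 3.42.

3.42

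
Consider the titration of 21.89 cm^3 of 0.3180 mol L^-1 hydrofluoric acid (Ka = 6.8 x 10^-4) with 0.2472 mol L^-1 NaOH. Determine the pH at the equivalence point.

8.16

n(HF) = 0.3180 x 0.02189 = 0.006961 mol; V(NaOH) at equivalence = 0.006961/0.2472 = 0.02816 L.
At equivalence all the acid is converted to F-; total volume = 0.02189 + 0.02816 = 0.05005 L, so [F-] = 0.006961/0.05005 = 0.1391 M.
Kb = Kw/Ka = 1.0e-14 / 6.8 x 10^-4 = 1.47e-11.
[OH^-] = sqrt(Kb x [F-]) = sqrt(1.47e-11 x 0.1391) = 1.43e-6 M.
pOH = 5.84, so pH = 14.00 - 5.84 = 8.16.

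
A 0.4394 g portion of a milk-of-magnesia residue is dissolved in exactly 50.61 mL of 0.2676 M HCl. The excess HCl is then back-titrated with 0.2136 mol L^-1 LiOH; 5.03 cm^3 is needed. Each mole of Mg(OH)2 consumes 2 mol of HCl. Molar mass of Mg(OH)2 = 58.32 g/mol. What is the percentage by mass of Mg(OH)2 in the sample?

82.7%

Total n(HCl) added = 0.2676 x 0.05061 = 0.01354 mol.
n(LiOH) used = 0.2136 x 0.005030 = 0.001074 mol, which equals the excess n(HCl).
So n(HCl) consumed by the sample = 0.01354 - 0.001074 = 0.01247 mol.
n(Mg(OH)2) = 0.01247 / 2 = 0.006234 mol.
mass Mg(OH)2 = 0.006234 x 58.32 = 0.3636 g, so %Mg(OH)2 = 0.3636/0.4394 x 100 = 82.7%.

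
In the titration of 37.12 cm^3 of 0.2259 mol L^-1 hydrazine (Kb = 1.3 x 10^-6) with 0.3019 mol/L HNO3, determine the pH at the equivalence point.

n(N2H4) = 0.2259 x 0.03712 = 0.008385 mol; V(HNO3) at equivalence = 0.008385/0.3019 = 0.02778 L.
At equivalence the base is fully converted to N2H5+; total volume = 0.06490 L, so [N2H5+] = 0.008385/0.06490 = 0.1292 M.
Ka(N2H5+) = Kw/Kb = 1.0e-14 / 1.3 x 10^-6 = 7.69e-9.
[H^+] = sqrt(Ka x [N2H5+]) = sqrt(7.69e-9 x 0.1292) = 3.15e-5 M.
pH = -log(3.15e-5) = 4.50.

4.50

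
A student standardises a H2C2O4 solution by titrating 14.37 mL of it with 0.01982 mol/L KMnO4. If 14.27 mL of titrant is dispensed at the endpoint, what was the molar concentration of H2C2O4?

0.0492 M

n(KMnO4) = 0.01982 x 0.01427 = 0.0002828 mol.
From the balanced equation, 2 mol KMnO4 reacts with 5 mol H2C2O4, so n(H2C2O4) = 0.0002828 x 5/2 = 0.0007071 mol.
[H2C2O4] = 0.0007071 / 0.01437 L = 0.0492 M.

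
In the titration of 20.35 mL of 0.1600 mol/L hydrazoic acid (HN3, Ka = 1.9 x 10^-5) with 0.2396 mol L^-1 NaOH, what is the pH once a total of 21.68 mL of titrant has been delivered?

12.66

n(acid) = 0.1600 x 0.02035 = 0.003256 mol; n(NaOH) added = 0.2396 x 0.02168 = 0.005195 mol.
Base is in excess by 0.005195 - 0.003256 = 0.001939 mol in a total volume of 0.04203 L.
[OH^-] = 0.001939/0.04203 = 0.04612 M, so pOH = 1.34 and pH = 14.00 - 1.34 = 12.66.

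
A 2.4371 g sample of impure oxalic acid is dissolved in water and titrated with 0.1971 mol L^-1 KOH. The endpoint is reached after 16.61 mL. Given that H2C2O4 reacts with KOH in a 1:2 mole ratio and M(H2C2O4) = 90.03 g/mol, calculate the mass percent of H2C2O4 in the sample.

6.05%

n(KOH) = 0.1971 x 0.01661 = 0.003274 mol.
n(H2C2O4) = 0.003274 / 2 = 0.001637 mol.
mass of H2C2O4 = 0.001637 x 90.03 = 0.1474 g.
% purity = 0.1474 / 2.4371 x 100 = 6.05%.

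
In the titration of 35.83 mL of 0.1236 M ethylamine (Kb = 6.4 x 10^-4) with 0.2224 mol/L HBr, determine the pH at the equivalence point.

5.95

n(C2H5NH2) = 0.1236 x 0.03583 = 0.004429 mol; V(HBr) at equivalence = 0.004429/0.2224 = 0.01991 L.
At equivalence the base is fully converted to C2H5NH3+; total volume = 0.05574 L, so [C2H5NH3+] = 0.004429/0.05574 = 0.07945 M.
Ka(C2H5NH3+) = Kw/Kb = 1.0e-14 / 6.4 x 10^-4 = 1.56e-11.
[H^+] = sqrt(Ka x [C2H5NH3+]) = sqrt(1.56e-11 x 0.07945) = 1.11e-6 M.
pH = -log(1.11e-6) = 5.95.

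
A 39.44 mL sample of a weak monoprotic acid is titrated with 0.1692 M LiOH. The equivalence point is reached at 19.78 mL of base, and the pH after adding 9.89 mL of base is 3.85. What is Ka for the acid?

9.89 mL is half of the equivalence volume, so this is the half-equivalence point where [HA] = [A^-].
At half-equivalence pH = pKa, so pKa = 3.85.
Ka = 10^(-3.85) = 1.4 x 10^-4.

1.4 x 10^-4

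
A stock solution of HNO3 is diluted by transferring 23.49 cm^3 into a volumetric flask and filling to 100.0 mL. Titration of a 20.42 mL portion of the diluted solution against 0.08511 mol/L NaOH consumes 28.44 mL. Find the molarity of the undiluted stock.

0.505 M

n(NaOH) = 0.08511 x 0.02844 = 0.002421 mol.
n(HNO3) in the aliquot = 0.002421 mol.
[diluted HNO3] = 0.002421 / 0.02042 = 0.1185 M.
Dilution factor = 100.0/23.49 = 4.257, so [stock] = 0.1185 x 4.257 = 0.505 M.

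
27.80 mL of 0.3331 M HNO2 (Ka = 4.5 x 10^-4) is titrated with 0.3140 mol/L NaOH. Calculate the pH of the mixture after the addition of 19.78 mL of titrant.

3.66

Initial n(HNO2) = 0.3331 x 0.02780 = 0.009260 mol.
n(NaOH) added = 0.3140 x 0.01978 = 0.006211 mol, converting that many moles of HNO2 to NO2-.
Remaining n(HNO2) = 0.003049 mol; n(NO2-) = 0.006211 mol.
By Henderson-Hasselbalch, pH = pKa + log([A^-]/[HA]) = 3.35 + log(0.006211/0.003049) = 3.35 + (+0.31) = 3.66.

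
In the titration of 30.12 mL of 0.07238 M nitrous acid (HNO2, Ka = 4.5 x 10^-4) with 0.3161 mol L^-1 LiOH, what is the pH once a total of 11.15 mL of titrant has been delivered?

n(acid) = 0.07238 x 0.03012 = 0.002180 mol; n(LiOH) added = 0.3161 x 0.01115 = 0.003525 mol.
Base is in excess by 0.003525 - 0.002180 = 0.001344 mol in a total volume of 0.04127 L.
[OH^-] = 0.001344/0.04127 = 0.03258 M, so pOH = 1.49 and pH = 14.00 - 1.49 = 12.51.

12.51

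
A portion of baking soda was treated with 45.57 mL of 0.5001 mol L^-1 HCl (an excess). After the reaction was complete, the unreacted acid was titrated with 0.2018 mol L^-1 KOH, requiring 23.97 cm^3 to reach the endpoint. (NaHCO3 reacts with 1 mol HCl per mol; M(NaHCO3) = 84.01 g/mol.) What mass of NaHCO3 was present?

Total n(HCl) added = 0.5001 x 0.04557 = 0.02279 mol.
n(KOH) used = 0.2018 x 0.02397 = 0.004837 mol, which equals the excess n(HCl).
So n(HCl) consumed by the sample = 0.02279 - 0.004837 = 0.01795 mol.
n(NaHCO3) = 0.01795 / 1 = 0.01795 mol.
mass = 0.01795 mol x 84.01 g/mol = 1.51 g.

1.51 g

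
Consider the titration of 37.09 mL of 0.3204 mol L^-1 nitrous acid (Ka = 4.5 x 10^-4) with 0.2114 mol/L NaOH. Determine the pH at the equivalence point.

n(HNO2) = 0.3204 x 0.03709 = 0.01188 mol; V(NaOH) at equivalence = 0.01188/0.2114 = 0.05621 L.
At equivalence all the acid is converted to NO2-; total volume = 0.03709 + 0.05621 = 0.09330 L, so [NO2-] = 0.01188/0.09330 = 0.1274 M.
Kb = Kw/Ka = 1.0e-14 / 4.5 x 10^-4 = 2.22e-11.
[OH^-] = sqrt(Kb x [NO2-]) = sqrt(2.22e-11 x 0.1274) = 1.68e-6 M.
pOH = 5.77, so pH = 14.00 - 5.77 = 8.23.

8.23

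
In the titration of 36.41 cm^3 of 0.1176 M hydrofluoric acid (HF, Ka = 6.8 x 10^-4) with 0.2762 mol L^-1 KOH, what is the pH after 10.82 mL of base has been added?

3.53

Initial n(HF) = 0.1176 x 0.03641 = 0.004282 mol.
n(KOH) added = 0.2762 x 0.01082 = 0.002988 mol, converting that many moles of HF to F-.
Remaining n(HF) = 0.001293 mol; n(F-) = 0.002988 mol.
By Henderson-Hasselbalch, pH = pKa + log([A^-]/[HA]) = 3.17 + log(0.002988/0.001293) = 3.17 + (+0.36) = 3.53.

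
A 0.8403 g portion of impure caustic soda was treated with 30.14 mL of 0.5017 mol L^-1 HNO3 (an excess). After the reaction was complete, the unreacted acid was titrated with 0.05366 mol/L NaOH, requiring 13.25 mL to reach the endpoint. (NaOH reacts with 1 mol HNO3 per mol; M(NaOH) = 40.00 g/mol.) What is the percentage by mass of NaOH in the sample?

68.6%

Total n(HNO3) added = 0.5017 x 0.03014 = 0.01512 mol.
n(NaOH) used = 0.05366 x 0.01325 = 0.0007110 mol, which equals the excess n(HNO3).
So n(HNO3) consumed by the sample = 0.01512 - 0.0007110 = 0.01441 mol.
n(NaOH) = 0.01441 / 1 = 0.01441 mol.
mass NaOH = 0.01441 x 40.00 = 0.5764 g, so %NaOH = 0.5764/0.8403 x 100 = 68.6%.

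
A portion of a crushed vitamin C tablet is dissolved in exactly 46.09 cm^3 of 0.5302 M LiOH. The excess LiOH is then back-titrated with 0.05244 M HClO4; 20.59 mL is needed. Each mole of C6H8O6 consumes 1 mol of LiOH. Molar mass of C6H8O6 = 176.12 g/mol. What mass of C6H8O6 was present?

Total n(LiOH) added = 0.5302 x 0.04609 = 0.02444 mol.
n(HClO4) used = 0.05244 x 0.02059 = 0.001080 mol, which equals the excess n(LiOH).
So n(LiOH) consumed by the sample = 0.02444 - 0.001080 = 0.02336 mol.
n(C6H8O6) = 0.02336 / 1 = 0.02336 mol.
mass = 0.02336 mol x 176.12 g/mol = 4.11 g.

4.11 g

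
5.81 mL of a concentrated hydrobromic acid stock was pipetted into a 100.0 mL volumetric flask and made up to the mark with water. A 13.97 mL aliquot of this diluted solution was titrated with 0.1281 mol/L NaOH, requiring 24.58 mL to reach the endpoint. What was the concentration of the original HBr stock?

n(NaOH) = 0.1281 x 0.02458 = 0.003149 mol.
n(HBr) in the aliquot = 0.003149 mol.
[diluted HBr] = 0.003149 / 0.01397 = 0.2254 M.
Dilution factor = 100.0/5.810 = 17.21, so [stock] = 0.2254 x 17.21 = 3.88 M.

3.88 M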